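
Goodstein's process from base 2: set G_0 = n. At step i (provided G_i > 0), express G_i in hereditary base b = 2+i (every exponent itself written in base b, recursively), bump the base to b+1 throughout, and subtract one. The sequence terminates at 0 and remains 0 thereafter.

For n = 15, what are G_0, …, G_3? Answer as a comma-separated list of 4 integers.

i=0: 15 = 2^(2 + 1) + 2^2 + 2 + 1 (b=2); 2→3: 3^(3 + 1) + 3^3 + 3 + 1 = 112; 112−1 = 111
i=1: 111 = 3^(3 + 1) + 3^3 + 3 (b=3); 3→4: 4^(4 + 1) + 4^4 + 4 = 1284; 1284−1 = 1283
i=2: 1283 = 4^(4 + 1) + 4^4 + 3 (b=4); 4→5: 5^(5 + 1) + 5^5 + 3 = 18753; 18753−1 = 18752

15, 111, 1283, 18752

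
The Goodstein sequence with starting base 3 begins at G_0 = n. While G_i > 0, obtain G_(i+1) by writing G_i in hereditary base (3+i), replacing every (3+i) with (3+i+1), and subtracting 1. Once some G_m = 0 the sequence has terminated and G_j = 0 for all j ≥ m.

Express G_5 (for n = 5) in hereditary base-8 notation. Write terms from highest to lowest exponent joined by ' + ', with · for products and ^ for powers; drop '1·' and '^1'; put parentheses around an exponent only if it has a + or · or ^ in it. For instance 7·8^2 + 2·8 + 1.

3

[0] 5 ≡ 3 + 2 (base 3). Lift 4: 6. −1: 5.
[1] 5 ≡ 4 + 1 (base 4). Lift 5: 6. −1: 5.
[2] 5 ≡ 5 (base 5). Lift 6: 6. −1: 5.
[3] 5 ≡ 5 (base 6). Lift 7: 5. −1: 4.
[4] 4 ≡ 4 (base 7). Lift 8: 4. −1: 3.
[5] 3 ≡ 3 (base 8). Lift 9: 3. −1: 2.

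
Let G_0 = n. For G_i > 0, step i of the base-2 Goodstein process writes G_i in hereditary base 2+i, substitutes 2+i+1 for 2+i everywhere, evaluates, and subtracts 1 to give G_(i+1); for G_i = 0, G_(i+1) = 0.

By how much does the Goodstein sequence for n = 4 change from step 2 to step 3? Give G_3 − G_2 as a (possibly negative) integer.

19

[0] 4 ≡ 2^2 (base 2). Lift 3: 27. −1: 26.
[1] 26 ≡ 2·3^2 + 2·3 + 2 (base 3). Lift 4: 42. −1: 41.
[2] 41 ≡ 2·4^2 + 2·4 + 1 (base 4). Lift 5: 61. −1: 60.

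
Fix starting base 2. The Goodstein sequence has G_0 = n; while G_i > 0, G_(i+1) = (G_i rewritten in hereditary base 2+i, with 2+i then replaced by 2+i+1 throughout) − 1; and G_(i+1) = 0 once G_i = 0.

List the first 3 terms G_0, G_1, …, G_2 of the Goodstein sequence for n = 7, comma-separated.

(0) 7|_2 = 2^2 + 2 + 1 ↦ 3^3 + 3 + 1|_3 = 31 ⇒ 30
(1) 30|_3 = 3^3 + 3 ↦ 4^4 + 4|_4 = 260 ⇒ 259

7, 30, 259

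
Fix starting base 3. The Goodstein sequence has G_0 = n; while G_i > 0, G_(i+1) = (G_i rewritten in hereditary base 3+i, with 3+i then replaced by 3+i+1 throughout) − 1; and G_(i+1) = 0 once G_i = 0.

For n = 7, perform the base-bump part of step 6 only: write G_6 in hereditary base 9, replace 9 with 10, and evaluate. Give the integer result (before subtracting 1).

10

7 —HB3→ 2·3 + 1 —bump→ 2·4 + 1 = 9 —(−1)→ 8
8 —HB4→ 2·4 —bump→ 2·5 = 10 —(−1)→ 9
9 —HB5→ 5 + 4 —bump→ 6 + 4 = 10 —(−1)→ 9
9 —HB6→ 6 + 3 —bump→ 7 + 3 = 10 —(−1)→ 9
9 —HB7→ 7 + 2 —bump→ 8 + 2 = 10 —(−1)→ 9
9 —HB8→ 8 + 1 —bump→ 9 + 1 = 10 —(−1)→ 9
9 —HB9→ 9 —bump→ 10 = 10 —(−1)→ 9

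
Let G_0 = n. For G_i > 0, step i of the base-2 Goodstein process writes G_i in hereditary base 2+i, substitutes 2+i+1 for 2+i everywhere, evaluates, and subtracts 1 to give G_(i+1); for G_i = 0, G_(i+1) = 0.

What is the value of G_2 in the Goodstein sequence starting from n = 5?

base 2: 5 = 2^2 + 1; at 3: 3^3 + 1 = 28; next = 27
base 3: 27 = 3^3; at 4: 4^4 = 256; next = 255
base 4: 255 = 3·4^3 + 3·4^2 + 3·4 + 3; at 5: 3·5^3 + 3·5^2 + 3·5 + 3 = 468; next = 467

255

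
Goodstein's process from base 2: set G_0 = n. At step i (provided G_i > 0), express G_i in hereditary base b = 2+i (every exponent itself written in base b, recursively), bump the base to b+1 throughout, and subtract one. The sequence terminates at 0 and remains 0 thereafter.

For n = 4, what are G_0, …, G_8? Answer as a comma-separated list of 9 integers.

4, 26, 41, 60, 83, 109, 139, 173, 211

[0] 4 ≡ 2^2 (base 2). Lift 3: 27. −1: 26.
[1] 26 ≡ 2·3^2 + 2·3 + 2 (base 3). Lift 4: 42. −1: 41.
[2] 41 ≡ 2·4^2 + 2·4 + 1 (base 4). Lift 5: 61. −1: 60.
[3] 60 ≡ 2·5^2 + 2·5 (base 5). Lift 6: 84. −1: 83.
[4] 83 ≡ 2·6^2 + 6 + 5 (base 6). Lift 7: 110. −1: 109.
[5] 109 ≡ 2·7^2 + 7 + 4 (base 7). Lift 8: 140. −1: 139.
[6] 139 ≡ 2·8^2 + 8 + 3 (base 8). Lift 9: 174. −1: 173.
[7] 173 ≡ 2·9^2 + 9 + 2 (base 9). Lift 10: 212. −1: 211.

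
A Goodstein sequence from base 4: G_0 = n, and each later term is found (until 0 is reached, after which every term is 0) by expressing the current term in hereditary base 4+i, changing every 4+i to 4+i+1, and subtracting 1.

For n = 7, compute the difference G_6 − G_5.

7 —HB4→ 4 + 3 —bump→ 5 + 3 = 8 —(−1)→ 7
7 —HB5→ 5 + 2 —bump→ 6 + 2 = 8 —(−1)→ 7
7 —HB6→ 6 + 1 —bump→ 7 + 1 = 8 —(−1)→ 7
7 —HB7→ 7 —bump→ 8 = 8 —(−1)→ 7
7 —HB8→ 7 —bump→ 7 = 7 —(−1)→ 6
6 —HB9→ 6 —bump→ 6 = 6 —(−1)→ 5

-1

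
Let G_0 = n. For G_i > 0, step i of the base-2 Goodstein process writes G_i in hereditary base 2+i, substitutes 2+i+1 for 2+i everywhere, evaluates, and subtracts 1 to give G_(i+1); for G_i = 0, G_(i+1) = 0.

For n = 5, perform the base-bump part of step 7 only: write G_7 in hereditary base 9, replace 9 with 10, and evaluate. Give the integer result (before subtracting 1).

5 —HB2→ 2^2 + 1 —bump→ 3^3 + 1 = 28 —(−1)→ 27
27 —HB3→ 3^3 —bump→ 4^4 = 256 —(−1)→ 255
255 —HB4→ 3·4^3 + 3·4^2 + 3·4 + 3 —bump→ 3·5^3 + 3·5^2 + 3·5 + 3 = 468 —(−1)→ 467
467 —HB5→ 3·5^3 + 3·5^2 + 3·5 + 2 —bump→ 3·6^3 + 3·6^2 + 3·6 + 2 = 776 —(−1)→ 775
775 —HB6→ 3·6^3 + 3·6^2 + 3·6 + 1 —bump→ 3·7^3 + 3·7^2 + 3·7 + 1 = 1198 —(−1)→ 1197
1197 —HB7→ 3·7^3 + 3·7^2 + 3·7 —bump→ 3·8^3 + 3·8^2 + 3·8 = 1752 —(−1)→ 1751
1751 —HB8→ 3·8^3 + 3·8^2 + 2·8 + 7 —bump→ 3·9^3 + 3·9^2 + 2·9 + 7 = 2455 —(−1)→ 2454
2454 —HB9→ 3·9^3 + 3·9^2 + 2·9 + 6 —bump→ 3·10^3 + 3·10^2 + 2·10 + 6 = 3326 —(−1)→ 3325

3326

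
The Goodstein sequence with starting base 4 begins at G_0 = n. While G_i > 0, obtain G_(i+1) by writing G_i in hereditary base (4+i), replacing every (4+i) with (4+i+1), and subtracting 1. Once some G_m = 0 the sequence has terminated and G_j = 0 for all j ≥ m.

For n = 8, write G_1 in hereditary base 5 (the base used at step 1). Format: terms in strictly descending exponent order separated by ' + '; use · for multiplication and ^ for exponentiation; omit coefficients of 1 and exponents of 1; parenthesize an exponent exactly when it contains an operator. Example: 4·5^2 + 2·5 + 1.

5 + 4

8 —HB4→ 2·4 —bump→ 2·5 = 10 —(−1)→ 9
9 —HB5→ 5 + 4 —bump→ 6 + 4 = 10 —(−1)→ 9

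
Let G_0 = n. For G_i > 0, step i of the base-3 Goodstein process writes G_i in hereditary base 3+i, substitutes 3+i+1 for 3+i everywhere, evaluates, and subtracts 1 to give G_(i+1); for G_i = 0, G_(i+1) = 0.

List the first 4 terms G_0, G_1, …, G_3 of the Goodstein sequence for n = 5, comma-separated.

5, 5, 5, 5

G_0=5  [base 3] 3 + 2  →[3↦4]→  4 + 2 = 6  −1 ⇒ G_1=5
G_1=5  [base 4] 4 + 1  →[4↦5]→  5 + 1 = 6  −1 ⇒ G_2=5
G_2=5  [base 5] 5  →[5↦6]→  6 = 6  −1 ⇒ G_3=5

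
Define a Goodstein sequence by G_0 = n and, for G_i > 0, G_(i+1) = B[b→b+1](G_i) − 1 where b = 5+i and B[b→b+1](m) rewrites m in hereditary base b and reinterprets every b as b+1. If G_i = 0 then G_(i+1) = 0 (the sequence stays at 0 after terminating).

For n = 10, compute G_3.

11

G_0=10  [base 5] 2·5  →[5↦6]→  2·6 = 12  −1 ⇒ G_1=11
G_1=11  [base 6] 6 + 5  →[6↦7]→  7 + 5 = 12  −1 ⇒ G_2=11
G_2=11  [base 7] 7 + 4  →[7↦8]→  8 + 4 = 12  −1 ⇒ G_3=11
G_3=11  [base 8] 8 + 3  →[8↦9]→  9 + 3 = 12  −1 ⇒ G_4=11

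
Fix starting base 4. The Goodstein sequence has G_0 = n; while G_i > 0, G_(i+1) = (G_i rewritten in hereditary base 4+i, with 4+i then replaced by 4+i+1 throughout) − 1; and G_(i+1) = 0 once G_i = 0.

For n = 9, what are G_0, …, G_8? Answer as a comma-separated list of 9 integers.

(0) 9|_4 = 2·4 + 1 ↦ 2·5 + 1|_5 = 11 ⇒ 10
(1) 10|_5 = 2·5 ↦ 2·6|_6 = 12 ⇒ 11
(2) 11|_6 = 6 + 5 ↦ 7 + 5|_7 = 12 ⇒ 11
(3) 11|_7 = 7 + 4 ↦ 8 + 4|_8 = 12 ⇒ 11
(4) 11|_8 = 8 + 3 ↦ 9 + 3|_9 = 12 ⇒ 11
(5) 11|_9 = 9 + 2 ↦ 10 + 2|_10 = 12 ⇒ 11
(6) 11|_10 = 10 + 1 ↦ 11 + 1|_11 = 12 ⇒ 11
(7) 11|_11 = 11 ↦ 12|_12 = 12 ⇒ 11

9, 10, 11, 11, 11, 11, 11, 11, 11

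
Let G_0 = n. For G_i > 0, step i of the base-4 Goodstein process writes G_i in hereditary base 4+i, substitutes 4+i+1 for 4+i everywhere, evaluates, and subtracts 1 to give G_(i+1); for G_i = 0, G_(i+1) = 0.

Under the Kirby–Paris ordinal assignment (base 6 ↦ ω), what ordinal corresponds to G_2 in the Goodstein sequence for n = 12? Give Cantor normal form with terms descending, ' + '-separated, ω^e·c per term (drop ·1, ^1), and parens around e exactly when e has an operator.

ω·2 + 3

G_0=12  [base 4] 3·4  →[4↦5]→  3·5 = 15  −1 ⇒ G_1=14
G_1=14  [base 5] 2·5 + 4  →[5↦6]→  2·6 + 4 = 16  −1 ⇒ G_2=15
G_2=15  [base 6] 2·6 + 3  →[6↦7]→  2·7 + 3 = 17  −1 ⇒ G_3=16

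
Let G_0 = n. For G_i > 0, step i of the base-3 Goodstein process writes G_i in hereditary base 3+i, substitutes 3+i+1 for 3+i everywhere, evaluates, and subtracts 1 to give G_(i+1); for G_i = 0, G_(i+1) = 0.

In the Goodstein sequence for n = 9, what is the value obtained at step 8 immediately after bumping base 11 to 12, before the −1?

9 —HB3→ 3^2 —bump→ 4^2 = 16 —(−1)→ 15
15 —HB4→ 3·4 + 3 —bump→ 3·5 + 3 = 18 —(−1)→ 17
17 —HB5→ 3·5 + 2 —bump→ 3·6 + 2 = 20 —(−1)→ 19
19 —HB6→ 3·6 + 1 —bump→ 3·7 + 1 = 22 —(−1)→ 21
21 —HB7→ 3·7 —bump→ 3·8 = 24 —(−1)→ 23
23 —HB8→ 2·8 + 7 —bump→ 2·9 + 7 = 25 —(−1)→ 24
24 —HB9→ 2·9 + 6 —bump→ 2·10 + 6 = 26 —(−1)→ 25
25 —HB10→ 2·10 + 5 —bump→ 2·11 + 5 = 27 —(−1)→ 26

28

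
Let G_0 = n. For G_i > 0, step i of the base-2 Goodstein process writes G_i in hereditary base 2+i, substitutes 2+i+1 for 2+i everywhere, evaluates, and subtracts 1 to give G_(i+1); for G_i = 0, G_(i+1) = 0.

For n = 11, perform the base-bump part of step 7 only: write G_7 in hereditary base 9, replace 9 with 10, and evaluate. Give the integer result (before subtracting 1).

70077777776

i=0: 11 = 2^(2 + 1) + 2 + 1 (b=2); 2→3: 3^(3 + 1) + 3 + 1 = 85; 85−1 = 84
i=1: 84 = 3^(3 + 1) + 3 (b=3); 3→4: 4^(4 + 1) + 4 = 1028; 1028−1 = 1027
i=2: 1027 = 4^(4 + 1) + 3 (b=4); 4→5: 5^(5 + 1) + 3 = 15628; 15628−1 = 15627
i=3: 15627 = 5^(5 + 1) + 2 (b=5); 5→6: 6^(6 + 1) + 2 = 279938; 279938−1 = 279937
i=4: 279937 = 6^(6 + 1) + 1 (b=6); 6→7: 7^(7 + 1) + 1 = 5764802; 5764802−1 = 5764801
i=5: 5764801 = 7^(7 + 1) (b=7); 7→8: 8^(8 + 1) = 134217728; 134217728−1 = 134217727
i=6: 134217727 = 7·8^8 + 7·8^7 + 7·8^6 + 7·8^5 + 7·8^4 + 7·8^3 + 7·8^2 + 7·8 + 7 (b=8); 8→9: 7·9^9 + 7·9^7 + 7·9^6 + 7·9^5 + 7·9^4 + 7·9^3 + 7·9^2 + 7·9 + 7 = 2749609303; 2749609303−1 = 2749609302
i=7: 2749609302 = 7·9^9 + 7·9^7 + 7·9^6 + 7·9^5 + 7·9^4 + 7·9^3 + 7·9^2 + 7·9 + 6 (b=9); 9→10: 7·10^10 + 7·10^7 + 7·10^6 + 7·10^5 + 7·10^4 + 7·10^3 + 7·10^2 + 7·10 + 6 = 70077777776; 70077777776−1 = 70077777775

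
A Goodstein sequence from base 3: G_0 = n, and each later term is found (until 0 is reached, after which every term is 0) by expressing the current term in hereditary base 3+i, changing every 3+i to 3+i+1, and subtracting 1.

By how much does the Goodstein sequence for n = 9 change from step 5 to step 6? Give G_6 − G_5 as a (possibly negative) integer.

G_0 = 9. HB_3(9) = 3^2. Bump = 16. G_1 = 15.
G_1 = 15. HB_4(15) = 3·4 + 3. Bump = 18. G_2 = 17.
G_2 = 17. HB_5(17) = 3·5 + 2. Bump = 20. G_3 = 19.
G_3 = 19. HB_6(19) = 3·6 + 1. Bump = 22. G_4 = 21.
G_4 = 21. HB_7(21) = 3·7. Bump = 24. G_5 = 23.
G_5 = 23. HB_8(23) = 2·8 + 7. Bump = 25. G_6 = 24.

1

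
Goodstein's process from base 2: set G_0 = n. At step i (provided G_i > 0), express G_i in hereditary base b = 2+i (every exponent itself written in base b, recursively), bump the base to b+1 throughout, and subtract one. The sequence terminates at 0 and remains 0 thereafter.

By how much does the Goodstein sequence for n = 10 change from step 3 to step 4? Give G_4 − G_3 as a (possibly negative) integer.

step 0: 10 = 2^(2 + 1) + 2; sub 3 for 2: 3^(3 + 1) + 3; = 84; G_1 = 84−1 = 83
step 1: 83 = 3^(3 + 1) + 2; sub 4 for 3: 4^(4 + 1) + 2; = 1026; G_2 = 1026−1 = 1025
step 2: 1025 = 4^(4 + 1) + 1; sub 5 for 4: 5^(5 + 1) + 1; = 15626; G_3 = 15626−1 = 15625
step 3: 15625 = 5^(5 + 1); sub 6 for 5: 6^(6 + 1); = 279936; G_4 = 279936−1 = 279935

264310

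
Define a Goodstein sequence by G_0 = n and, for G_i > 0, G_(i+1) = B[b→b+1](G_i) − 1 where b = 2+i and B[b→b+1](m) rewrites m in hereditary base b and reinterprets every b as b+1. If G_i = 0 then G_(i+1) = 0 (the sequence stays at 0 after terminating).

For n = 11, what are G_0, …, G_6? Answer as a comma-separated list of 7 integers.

(0) 11|_2 = 2^(2 + 1) + 2 + 1 ↦ 3^(3 + 1) + 3 + 1|_3 = 85 ⇒ 84
(1) 84|_3 = 3^(3 + 1) + 3 ↦ 4^(4 + 1) + 4|_4 = 1028 ⇒ 1027
(2) 1027|_4 = 4^(4 + 1) + 3 ↦ 5^(5 + 1) + 3|_5 = 15628 ⇒ 15627
(3) 15627|_5 = 5^(5 + 1) + 2 ↦ 6^(6 + 1) + 2|_6 = 279938 ⇒ 279937
(4) 279937|_6 = 6^(6 + 1) + 1 ↦ 7^(7 + 1) + 1|_7 = 5764802 ⇒ 5764801
(5) 5764801|_7 = 7^(7 + 1) ↦ 8^(8 + 1)|_8 = 134217728 ⇒ 134217727

11, 84, 1027, 15627, 279937, 5764801, 134217727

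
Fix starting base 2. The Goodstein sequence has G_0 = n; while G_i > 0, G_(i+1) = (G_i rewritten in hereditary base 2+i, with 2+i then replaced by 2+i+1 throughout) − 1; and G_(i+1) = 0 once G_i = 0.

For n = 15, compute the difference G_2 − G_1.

1172

[0] 15 ≡ 2^(2 + 1) + 2^2 + 2 + 1 (base 2). Lift 3: 112. −1: 111.
[1] 111 ≡ 3^(3 + 1) + 3^3 + 3 (base 3). Lift 4: 1284. −1: 1283.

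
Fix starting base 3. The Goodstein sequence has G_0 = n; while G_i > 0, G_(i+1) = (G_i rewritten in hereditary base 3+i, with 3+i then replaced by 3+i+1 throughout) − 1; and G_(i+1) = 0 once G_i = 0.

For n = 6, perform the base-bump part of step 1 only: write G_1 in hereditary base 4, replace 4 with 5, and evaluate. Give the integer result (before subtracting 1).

8

G_0=6  [base 3] 2·3  →[3↦4]→  2·4 = 8  −1 ⇒ G_1=7
G_1=7  [base 4] 4 + 3  →[4↦5]→  5 + 3 = 8  −1 ⇒ G_2=7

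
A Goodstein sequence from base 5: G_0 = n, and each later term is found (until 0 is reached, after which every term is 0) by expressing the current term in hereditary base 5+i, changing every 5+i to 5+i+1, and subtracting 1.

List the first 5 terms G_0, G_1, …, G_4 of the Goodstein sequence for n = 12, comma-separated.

12, 13, 14, 15, 15

G_0 = 12. HB_5(12) = 2·5 + 2. Bump = 14. G_1 = 13.
G_1 = 13. HB_6(13) = 2·6 + 1. Bump = 15. G_2 = 14.
G_2 = 14. HB_7(14) = 2·7. Bump = 16. G_3 = 15.
G_3 = 15. HB_8(15) = 8 + 7. Bump = 16. G_4 = 15.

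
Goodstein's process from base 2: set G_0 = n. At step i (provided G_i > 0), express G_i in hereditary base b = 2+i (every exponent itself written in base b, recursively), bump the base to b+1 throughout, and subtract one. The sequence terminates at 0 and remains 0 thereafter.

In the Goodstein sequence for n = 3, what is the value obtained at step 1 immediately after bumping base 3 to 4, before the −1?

4

3 —HB2→ 2 + 1 —bump→ 3 + 1 = 4 —(−1)→ 3
3 —HB3→ 3 —bump→ 4 = 4 —(−1)→ 3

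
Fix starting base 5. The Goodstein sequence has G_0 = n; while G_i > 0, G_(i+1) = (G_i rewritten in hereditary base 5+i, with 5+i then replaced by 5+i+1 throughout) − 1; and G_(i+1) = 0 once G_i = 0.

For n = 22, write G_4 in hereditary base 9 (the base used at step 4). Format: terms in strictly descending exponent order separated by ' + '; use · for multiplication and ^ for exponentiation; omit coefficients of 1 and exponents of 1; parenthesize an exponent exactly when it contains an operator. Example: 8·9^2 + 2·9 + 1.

i=0: 22 = 4·5 + 2 (b=5); 5→6: 4·6 + 2 = 26; 26−1 = 25
i=1: 25 = 4·6 + 1 (b=6); 6→7: 4·7 + 1 = 29; 29−1 = 28
i=2: 28 = 4·7 (b=7); 7→8: 4·8 = 32; 32−1 = 31
i=3: 31 = 3·8 + 7 (b=8); 8→9: 3·9 + 7 = 34; 34−1 = 33

3·9 + 6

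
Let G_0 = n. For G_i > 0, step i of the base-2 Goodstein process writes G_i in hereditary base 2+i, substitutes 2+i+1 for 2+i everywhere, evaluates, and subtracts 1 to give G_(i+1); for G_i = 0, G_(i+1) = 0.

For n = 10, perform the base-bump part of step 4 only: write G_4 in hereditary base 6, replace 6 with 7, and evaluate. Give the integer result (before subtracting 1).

i=0: 10 = 2^(2 + 1) + 2 (b=2); 2→3: 3^(3 + 1) + 3 = 84; 84−1 = 83
i=1: 83 = 3^(3 + 1) + 2 (b=3); 3→4: 4^(4 + 1) + 2 = 1026; 1026−1 = 1025
i=2: 1025 = 4^(4 + 1) + 1 (b=4); 4→5: 5^(5 + 1) + 1 = 15626; 15626−1 = 15625
i=3: 15625 = 5^(5 + 1) (b=5); 5→6: 6^(6 + 1) = 279936; 279936−1 = 279935

4215755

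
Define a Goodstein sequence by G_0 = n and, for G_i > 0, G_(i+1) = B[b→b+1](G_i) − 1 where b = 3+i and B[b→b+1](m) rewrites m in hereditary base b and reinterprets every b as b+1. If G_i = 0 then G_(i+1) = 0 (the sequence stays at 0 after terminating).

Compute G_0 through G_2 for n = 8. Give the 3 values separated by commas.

(0) 8|_3 = 2·3 + 2 ↦ 2·4 + 2|_4 = 10 ⇒ 9
(1) 9|_4 = 2·4 + 1 ↦ 2·5 + 1|_5 = 11 ⇒ 10

8, 9, 10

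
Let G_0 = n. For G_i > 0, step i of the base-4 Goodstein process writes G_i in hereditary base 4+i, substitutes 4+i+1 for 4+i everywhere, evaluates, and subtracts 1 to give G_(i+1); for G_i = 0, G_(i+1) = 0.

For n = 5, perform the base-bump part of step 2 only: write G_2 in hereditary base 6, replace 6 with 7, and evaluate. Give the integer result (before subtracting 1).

5 —HB4→ 4 + 1 —bump→ 5 + 1 = 6 —(−1)→ 5
5 —HB5→ 5 —bump→ 6 = 6 —(−1)→ 5
5 —HB6→ 5 —bump→ 5 = 5 —(−1)→ 4

5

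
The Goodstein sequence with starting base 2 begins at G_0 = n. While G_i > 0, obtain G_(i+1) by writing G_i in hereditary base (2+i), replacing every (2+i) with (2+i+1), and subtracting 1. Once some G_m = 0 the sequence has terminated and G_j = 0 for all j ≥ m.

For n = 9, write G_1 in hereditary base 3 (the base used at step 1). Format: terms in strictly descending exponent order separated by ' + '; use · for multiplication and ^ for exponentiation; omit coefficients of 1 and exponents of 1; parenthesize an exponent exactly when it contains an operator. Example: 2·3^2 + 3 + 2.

i=0: 9 = 2^(2 + 1) + 1 (b=2); 2→3: 3^(3 + 1) + 1 = 82; 82−1 = 81
i=1: 81 = 3^(3 + 1) (b=3); 3→4: 4^(4 + 1) = 1024; 1024−1 = 1023

3^(3 + 1)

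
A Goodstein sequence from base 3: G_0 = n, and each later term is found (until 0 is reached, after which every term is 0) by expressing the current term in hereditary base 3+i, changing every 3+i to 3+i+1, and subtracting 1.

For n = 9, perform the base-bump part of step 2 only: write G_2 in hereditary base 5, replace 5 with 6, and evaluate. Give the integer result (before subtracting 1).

G_0=9  [base 3] 3^2  →[3↦4]→  4^2 = 16  −1 ⇒ G_1=15
G_1=15  [base 4] 3·4 + 3  →[4↦5]→  3·5 + 3 = 18  −1 ⇒ G_2=17
G_2=17  [base 5] 3·5 + 2  →[5↦6]→  3·6 + 2 = 20  −1 ⇒ G_3=19

20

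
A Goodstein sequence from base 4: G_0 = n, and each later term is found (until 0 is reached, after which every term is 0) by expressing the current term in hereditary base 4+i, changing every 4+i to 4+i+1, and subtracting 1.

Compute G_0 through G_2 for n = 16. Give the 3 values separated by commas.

G_0=16  [base 4] 4^2  →[4↦5]→  5^2 = 25  −1 ⇒ G_1=24
G_1=24  [base 5] 4·5 + 4  →[5↦6]→  4·6 + 4 = 28  −1 ⇒ G_2=27

16, 24, 27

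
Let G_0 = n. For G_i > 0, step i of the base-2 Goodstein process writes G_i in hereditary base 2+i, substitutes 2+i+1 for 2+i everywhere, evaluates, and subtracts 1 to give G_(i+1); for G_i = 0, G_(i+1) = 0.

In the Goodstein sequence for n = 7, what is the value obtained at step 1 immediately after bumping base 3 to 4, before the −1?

G_0=7  [base 2] 2^2 + 2 + 1  →[2↦3]→  3^3 + 3 + 1 = 31  −1 ⇒ G_1=30
G_1=30  [base 3] 3^3 + 3  →[3↦4]→  4^4 + 4 = 260  −1 ⇒ G_2=259

260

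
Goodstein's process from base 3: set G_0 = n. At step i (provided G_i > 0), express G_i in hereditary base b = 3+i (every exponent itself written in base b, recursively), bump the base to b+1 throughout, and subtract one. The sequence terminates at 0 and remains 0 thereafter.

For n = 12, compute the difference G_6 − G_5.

6

12 —HB3→ 3^2 + 3 —bump→ 4^2 + 4 = 20 —(−1)→ 19
19 —HB4→ 4^2 + 3 —bump→ 5^2 + 3 = 28 —(−1)→ 27
27 —HB5→ 5^2 + 2 —bump→ 6^2 + 2 = 38 —(−1)→ 37
37 —HB6→ 6^2 + 1 —bump→ 7^2 + 1 = 50 —(−1)→ 49
49 —HB7→ 7^2 —bump→ 8^2 = 64 —(−1)→ 63
63 —HB8→ 7·8 + 7 —bump→ 7·9 + 7 = 70 —(−1)→ 69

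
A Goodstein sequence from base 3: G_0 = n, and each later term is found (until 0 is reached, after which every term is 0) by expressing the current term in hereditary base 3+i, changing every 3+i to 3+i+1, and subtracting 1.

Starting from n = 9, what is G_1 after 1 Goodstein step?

15

i=0: 9 = 3^2 (b=3); 3→4: 4^2 = 16; 16−1 = 15
i=1: 15 = 3·4 + 3 (b=4); 4→5: 3·5 + 3 = 18; 18−1 = 17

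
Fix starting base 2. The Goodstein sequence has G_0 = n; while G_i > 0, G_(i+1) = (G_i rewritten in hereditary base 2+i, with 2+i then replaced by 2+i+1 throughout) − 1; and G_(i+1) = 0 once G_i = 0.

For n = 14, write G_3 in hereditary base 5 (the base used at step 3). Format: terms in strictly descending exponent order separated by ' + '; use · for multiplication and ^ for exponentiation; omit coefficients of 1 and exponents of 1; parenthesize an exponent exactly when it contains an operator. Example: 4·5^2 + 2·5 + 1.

5^(5 + 1) + 5^5

G_0 = 14. HB_2(14) = 2^(2 + 1) + 2^2 + 2. Bump = 111. G_1 = 110.
G_1 = 110. HB_3(110) = 3^(3 + 1) + 3^3 + 2. Bump = 1282. G_2 = 1281.
G_2 = 1281. HB_4(1281) = 4^(4 + 1) + 4^4 + 1. Bump = 18751. G_3 = 18750.
G_3 = 18750. HB_5(18750) = 5^(5 + 1) + 5^5. Bump = 326592. G_4 = 326591.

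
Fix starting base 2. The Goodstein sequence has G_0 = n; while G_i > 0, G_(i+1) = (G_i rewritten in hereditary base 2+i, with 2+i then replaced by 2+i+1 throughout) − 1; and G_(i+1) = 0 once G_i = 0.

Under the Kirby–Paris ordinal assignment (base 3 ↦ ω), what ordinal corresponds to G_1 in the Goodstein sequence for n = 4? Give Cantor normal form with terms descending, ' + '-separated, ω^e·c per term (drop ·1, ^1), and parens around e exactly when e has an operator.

ω^2·2 + ω·2 + 2

G_0=4  [base 2] 2^2  →[2↦3]→  3^3 = 27  −1 ⇒ G_1=26
G_1=26  [base 3] 2·3^2 + 2·3 + 2  →[3↦4]→  2·4^2 + 2·4 + 2 = 42  −1 ⇒ G_2=41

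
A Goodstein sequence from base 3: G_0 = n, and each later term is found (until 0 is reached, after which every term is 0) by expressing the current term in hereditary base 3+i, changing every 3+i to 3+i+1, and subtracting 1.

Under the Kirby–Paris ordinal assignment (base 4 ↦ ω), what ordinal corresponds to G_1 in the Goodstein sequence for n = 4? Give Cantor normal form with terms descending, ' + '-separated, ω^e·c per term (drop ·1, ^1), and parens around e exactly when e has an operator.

G_0 = 4. HB_3(4) = 3 + 1. Bump = 5. G_1 = 4.
G_1 = 4. HB_4(4) = 4. Bump = 5. G_2 = 4.

ω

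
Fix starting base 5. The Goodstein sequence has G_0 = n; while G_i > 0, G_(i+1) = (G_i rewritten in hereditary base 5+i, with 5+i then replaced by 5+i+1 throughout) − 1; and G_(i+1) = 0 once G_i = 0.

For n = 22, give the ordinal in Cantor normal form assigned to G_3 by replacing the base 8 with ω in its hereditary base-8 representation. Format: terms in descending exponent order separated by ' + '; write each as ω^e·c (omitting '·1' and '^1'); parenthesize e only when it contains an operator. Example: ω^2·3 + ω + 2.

ω·3 + 7

G_0=22  [base 5] 4·5 + 2  →[5↦6]→  4·6 + 2 = 26  −1 ⇒ G_1=25
G_1=25  [base 6] 4·6 + 1  →[6↦7]→  4·7 + 1 = 29  −1 ⇒ G_2=28
G_2=28  [base 7] 4·7  →[7↦8]→  4·8 = 32  −1 ⇒ G_3=31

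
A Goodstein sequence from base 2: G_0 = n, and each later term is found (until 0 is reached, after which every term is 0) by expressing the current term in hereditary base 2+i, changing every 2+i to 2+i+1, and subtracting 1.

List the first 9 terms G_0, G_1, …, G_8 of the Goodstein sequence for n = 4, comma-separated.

4, 26, 41, 60, 83, 109, 139, 173, 211

base 2: 4 = 2^2; at 3: 3^3 = 27; next = 26
base 3: 26 = 2·3^2 + 2·3 + 2; at 4: 2·4^2 + 2·4 + 2 = 42; next = 41
base 4: 41 = 2·4^2 + 2·4 + 1; at 5: 2·5^2 + 2·5 + 1 = 61; next = 60
base 5: 60 = 2·5^2 + 2·5; at 6: 2·6^2 + 2·6 = 84; next = 83
base 6: 83 = 2·6^2 + 6 + 5; at 7: 2·7^2 + 7 + 5 = 110; next = 109
base 7: 109 = 2·7^2 + 7 + 4; at 8: 2·8^2 + 8 + 4 = 140; next = 139
base 8: 139 = 2·8^2 + 8 + 3; at 9: 2·9^2 + 9 + 3 = 174; next = 173
base 9: 173 = 2·9^2 + 9 + 2; at 10: 2·10^2 + 10 + 2 = 212; next = 211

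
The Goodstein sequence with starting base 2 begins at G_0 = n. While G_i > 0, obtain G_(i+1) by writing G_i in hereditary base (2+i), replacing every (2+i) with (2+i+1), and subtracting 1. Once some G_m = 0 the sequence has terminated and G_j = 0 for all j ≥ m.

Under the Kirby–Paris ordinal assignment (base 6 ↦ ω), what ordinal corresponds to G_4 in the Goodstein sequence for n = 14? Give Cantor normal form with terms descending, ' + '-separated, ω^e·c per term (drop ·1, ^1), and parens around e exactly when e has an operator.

ω^(ω + 1) + ω^5·5 + ω^4·5 + ω^3·5 + ω^2·5 + ω·5 + 5

G_0 = 14. HB_2(14) = 2^(2 + 1) + 2^2 + 2. Bump = 111. G_1 = 110.
G_1 = 110. HB_3(110) = 3^(3 + 1) + 3^3 + 2. Bump = 1282. G_2 = 1281.
G_2 = 1281. HB_4(1281) = 4^(4 + 1) + 4^4 + 1. Bump = 18751. G_3 = 18750.
G_3 = 18750. HB_5(18750) = 5^(5 + 1) + 5^5. Bump = 326592. G_4 = 326591.
G_4 = 326591. HB_6(326591) = 6^(6 + 1) + 5·6^5 + 5·6^4 + 5·6^3 + 5·6^2 + 5·6 + 5. Bump = 5862841. G_5 = 5862840.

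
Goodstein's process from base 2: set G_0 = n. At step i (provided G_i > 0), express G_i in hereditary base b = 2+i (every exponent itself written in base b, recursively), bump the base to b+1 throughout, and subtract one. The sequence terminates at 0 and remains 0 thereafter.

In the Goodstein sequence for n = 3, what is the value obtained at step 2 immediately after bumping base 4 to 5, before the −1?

3

3 —HB2→ 2 + 1 —bump→ 3 + 1 = 4 —(−1)→ 3
3 —HB3→ 3 —bump→ 4 = 4 —(−1)→ 3
3 —HB4→ 3 —bump→ 3 = 3 —(−1)→ 2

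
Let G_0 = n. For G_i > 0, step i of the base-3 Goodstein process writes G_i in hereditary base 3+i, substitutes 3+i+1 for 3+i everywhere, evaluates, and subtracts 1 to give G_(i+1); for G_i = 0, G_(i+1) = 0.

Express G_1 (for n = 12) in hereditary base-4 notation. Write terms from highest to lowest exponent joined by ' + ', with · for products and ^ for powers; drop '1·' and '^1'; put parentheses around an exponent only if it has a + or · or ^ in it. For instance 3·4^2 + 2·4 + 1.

G_0 = 12. HB_3(12) = 3^2 + 3. Bump = 20. G_1 = 19.
G_1 = 19. HB_4(19) = 4^2 + 3. Bump = 28. G_2 = 27.

4^2 + 3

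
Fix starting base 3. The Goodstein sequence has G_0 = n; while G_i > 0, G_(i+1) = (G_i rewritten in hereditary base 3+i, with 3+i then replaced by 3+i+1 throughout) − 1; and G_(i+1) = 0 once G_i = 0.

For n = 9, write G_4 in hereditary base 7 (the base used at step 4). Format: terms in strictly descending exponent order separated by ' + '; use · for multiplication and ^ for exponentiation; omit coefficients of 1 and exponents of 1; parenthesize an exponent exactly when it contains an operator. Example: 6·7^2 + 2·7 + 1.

3·7

base 3: 9 = 3^2; at 4: 4^2 = 16; next = 15
base 4: 15 = 3·4 + 3; at 5: 3·5 + 3 = 18; next = 17
base 5: 17 = 3·5 + 2; at 6: 3·6 + 2 = 20; next = 19
base 6: 19 = 3·6 + 1; at 7: 3·7 + 1 = 22; next = 21
base 7: 21 = 3·7; at 8: 3·8 = 24; next = 23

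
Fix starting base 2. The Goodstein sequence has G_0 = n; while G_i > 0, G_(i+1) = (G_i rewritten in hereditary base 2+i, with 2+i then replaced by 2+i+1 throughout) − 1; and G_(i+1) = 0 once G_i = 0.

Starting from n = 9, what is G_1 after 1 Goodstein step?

9 —HB2→ 2^(2 + 1) + 1 —bump→ 3^(3 + 1) + 1 = 82 —(−1)→ 81
81 —HB3→ 3^(3 + 1) —bump→ 4^(4 + 1) = 1024 —(−1)→ 1023

81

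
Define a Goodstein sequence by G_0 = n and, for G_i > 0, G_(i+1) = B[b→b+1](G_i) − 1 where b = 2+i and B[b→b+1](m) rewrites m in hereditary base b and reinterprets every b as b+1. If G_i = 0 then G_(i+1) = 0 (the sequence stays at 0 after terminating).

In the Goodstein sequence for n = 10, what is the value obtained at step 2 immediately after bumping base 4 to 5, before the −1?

15626

i=0: 10 = 2^(2 + 1) + 2 (b=2); 2→3: 3^(3 + 1) + 3 = 84; 84−1 = 83
i=1: 83 = 3^(3 + 1) + 2 (b=3); 3→4: 4^(4 + 1) + 2 = 1026; 1026−1 = 1025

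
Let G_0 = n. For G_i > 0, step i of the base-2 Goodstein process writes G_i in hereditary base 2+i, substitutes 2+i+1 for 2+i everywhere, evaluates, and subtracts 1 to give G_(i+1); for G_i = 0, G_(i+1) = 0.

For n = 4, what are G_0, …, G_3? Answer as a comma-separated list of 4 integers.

4, 26, 41, 60

[0] 4 ≡ 2^2 (base 2). Lift 3: 27. −1: 26.
[1] 26 ≡ 2·3^2 + 2·3 + 2 (base 3). Lift 4: 42. −1: 41.
[2] 41 ≡ 2·4^2 + 2·4 + 1 (base 4). Lift 5: 61. −1: 60.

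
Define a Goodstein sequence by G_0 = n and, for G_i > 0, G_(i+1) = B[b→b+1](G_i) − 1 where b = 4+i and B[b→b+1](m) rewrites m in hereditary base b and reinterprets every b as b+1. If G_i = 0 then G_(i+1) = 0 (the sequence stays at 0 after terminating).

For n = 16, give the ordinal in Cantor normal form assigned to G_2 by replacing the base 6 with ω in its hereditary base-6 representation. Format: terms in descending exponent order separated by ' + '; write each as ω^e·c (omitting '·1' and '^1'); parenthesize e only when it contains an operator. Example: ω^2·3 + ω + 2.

G_0 = 16. HB_4(16) = 4^2. Bump = 25. G_1 = 24.
G_1 = 24. HB_5(24) = 4·5 + 4. Bump = 28. G_2 = 27.
G_2 = 27. HB_6(27) = 4·6 + 3. Bump = 31. G_3 = 30.

ω·4 + 3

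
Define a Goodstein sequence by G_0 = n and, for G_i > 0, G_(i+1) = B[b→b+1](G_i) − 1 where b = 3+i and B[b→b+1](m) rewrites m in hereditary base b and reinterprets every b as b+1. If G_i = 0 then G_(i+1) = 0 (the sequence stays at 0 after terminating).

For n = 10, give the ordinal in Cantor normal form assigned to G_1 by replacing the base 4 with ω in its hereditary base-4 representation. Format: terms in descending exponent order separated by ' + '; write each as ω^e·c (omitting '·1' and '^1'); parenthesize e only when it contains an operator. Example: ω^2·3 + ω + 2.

G_0=10  [base 3] 3^2 + 1  →[3↦4]→  4^2 + 1 = 17  −1 ⇒ G_1=16
G_1=16  [base 4] 4^2  →[4↦5]→  5^2 = 25  −1 ⇒ G_2=24

ω^2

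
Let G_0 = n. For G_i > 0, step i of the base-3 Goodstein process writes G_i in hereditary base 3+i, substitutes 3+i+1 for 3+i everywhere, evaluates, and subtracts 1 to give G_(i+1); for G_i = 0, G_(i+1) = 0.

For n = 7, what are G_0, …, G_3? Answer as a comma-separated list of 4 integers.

7 —HB3→ 2·3 + 1 —bump→ 2·4 + 1 = 9 —(−1)→ 8
8 —HB4→ 2·4 —bump→ 2·5 = 10 —(−1)→ 9
9 —HB5→ 5 + 4 —bump→ 6 + 4 = 10 —(−1)→ 9

7, 8, 9, 9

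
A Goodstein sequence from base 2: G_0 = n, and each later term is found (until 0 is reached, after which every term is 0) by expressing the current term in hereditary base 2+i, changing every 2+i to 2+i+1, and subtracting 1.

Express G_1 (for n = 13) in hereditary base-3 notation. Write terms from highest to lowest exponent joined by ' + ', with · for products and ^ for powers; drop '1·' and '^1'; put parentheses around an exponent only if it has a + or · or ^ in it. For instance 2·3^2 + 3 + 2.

3^(3 + 1) + 3^3

[0] 13 ≡ 2^(2 + 1) + 2^2 + 1 (base 2). Lift 3: 109. −1: 108.
[1] 108 ≡ 3^(3 + 1) + 3^3 (base 3). Lift 4: 1280. −1: 1279.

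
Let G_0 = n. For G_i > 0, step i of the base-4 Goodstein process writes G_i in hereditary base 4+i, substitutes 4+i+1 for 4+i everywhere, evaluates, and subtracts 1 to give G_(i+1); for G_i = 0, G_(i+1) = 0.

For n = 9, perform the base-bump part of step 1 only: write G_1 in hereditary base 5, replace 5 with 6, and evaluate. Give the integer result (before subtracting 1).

i=0: 9 = 2·4 + 1 (b=4); 4→5: 2·5 + 1 = 11; 11−1 = 10
i=1: 10 = 2·5 (b=5); 5→6: 2·6 = 12; 12−1 = 11

12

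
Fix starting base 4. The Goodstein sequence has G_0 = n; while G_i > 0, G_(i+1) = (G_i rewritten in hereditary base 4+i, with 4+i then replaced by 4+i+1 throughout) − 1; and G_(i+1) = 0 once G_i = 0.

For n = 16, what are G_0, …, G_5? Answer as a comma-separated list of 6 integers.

16, 24, 27, 30, 33, 36

[0] 16 ≡ 4^2 (base 4). Lift 5: 25. −1: 24.
[1] 24 ≡ 4·5 + 4 (base 5). Lift 6: 28. −1: 27.
[2] 27 ≡ 4·6 + 3 (base 6). Lift 7: 31. −1: 30.
[3] 30 ≡ 4·7 + 2 (base 7). Lift 8: 34. −1: 33.
[4] 33 ≡ 4·8 + 1 (base 8). Lift 9: 37. −1: 36.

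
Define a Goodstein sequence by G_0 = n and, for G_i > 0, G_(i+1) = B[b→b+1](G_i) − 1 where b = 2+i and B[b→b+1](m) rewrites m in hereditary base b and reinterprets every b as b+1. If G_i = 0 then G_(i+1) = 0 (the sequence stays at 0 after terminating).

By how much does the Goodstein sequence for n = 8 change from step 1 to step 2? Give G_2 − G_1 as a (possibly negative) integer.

i=0: 8 = 2^(2 + 1) (b=2); 2→3: 3^(3 + 1) = 81; 81−1 = 80
i=1: 80 = 2·3^3 + 2·3^2 + 2·3 + 2 (b=3); 3→4: 2·4^4 + 2·4^2 + 2·4 + 2 = 554; 554−1 = 553

473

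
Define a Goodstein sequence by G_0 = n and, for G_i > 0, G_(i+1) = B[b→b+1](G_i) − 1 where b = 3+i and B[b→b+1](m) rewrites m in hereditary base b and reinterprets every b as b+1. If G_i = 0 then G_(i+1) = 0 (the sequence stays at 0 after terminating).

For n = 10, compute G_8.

41

(0) 10|_3 = 3^2 + 1 ↦ 4^2 + 1|_4 = 17 ⇒ 16
(1) 16|_4 = 4^2 ↦ 5^2|_5 = 25 ⇒ 24
(2) 24|_5 = 4·5 + 4 ↦ 4·6 + 4|_6 = 28 ⇒ 27
(3) 27|_6 = 4·6 + 3 ↦ 4·7 + 3|_7 = 31 ⇒ 30
(4) 30|_7 = 4·7 + 2 ↦ 4·8 + 2|_8 = 34 ⇒ 33
(5) 33|_8 = 4·8 + 1 ↦ 4·9 + 1|_9 = 37 ⇒ 36
(6) 36|_9 = 4·9 ↦ 4·10|_10 = 40 ⇒ 39
(7) 39|_10 = 3·10 + 9 ↦ 3·11 + 9|_11 = 42 ⇒ 41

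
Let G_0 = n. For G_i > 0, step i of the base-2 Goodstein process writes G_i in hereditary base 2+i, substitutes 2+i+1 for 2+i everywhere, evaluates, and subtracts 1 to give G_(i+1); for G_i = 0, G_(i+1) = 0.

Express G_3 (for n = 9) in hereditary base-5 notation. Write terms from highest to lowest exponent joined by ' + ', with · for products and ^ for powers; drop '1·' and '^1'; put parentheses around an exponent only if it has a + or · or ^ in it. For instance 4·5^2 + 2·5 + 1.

3·5^5 + 3·5^3 + 3·5^2 + 3·5 + 2

[0] 9 ≡ 2^(2 + 1) + 1 (base 2). Lift 3: 82. −1: 81.
[1] 81 ≡ 3^(3 + 1) (base 3). Lift 4: 1024. −1: 1023.
[2] 1023 ≡ 3·4^4 + 3·4^3 + 3·4^2 + 3·4 + 3 (base 4). Lift 5: 9843. −1: 9842.
[3] 9842 ≡ 3·5^5 + 3·5^3 + 3·5^2 + 3·5 + 2 (base 5). Lift 6: 140744. −1: 140743.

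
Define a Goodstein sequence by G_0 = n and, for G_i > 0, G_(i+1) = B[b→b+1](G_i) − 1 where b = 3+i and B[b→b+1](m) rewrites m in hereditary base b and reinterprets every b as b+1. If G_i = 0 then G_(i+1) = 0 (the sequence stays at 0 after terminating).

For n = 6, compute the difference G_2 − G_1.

[0] 6 ≡ 2·3 (base 3). Lift 4: 8. −1: 7.
[1] 7 ≡ 4 + 3 (base 4). Lift 5: 8. −1: 7.

0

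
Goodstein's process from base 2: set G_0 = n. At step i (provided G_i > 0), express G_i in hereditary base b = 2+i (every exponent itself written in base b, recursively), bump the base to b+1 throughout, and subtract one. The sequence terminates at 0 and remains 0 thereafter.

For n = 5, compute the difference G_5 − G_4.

i=0: 5 = 2^2 + 1 (b=2); 2→3: 3^3 + 1 = 28; 28−1 = 27
i=1: 27 = 3^3 (b=3); 3→4: 4^4 = 256; 256−1 = 255
i=2: 255 = 3·4^3 + 3·4^2 + 3·4 + 3 (b=4); 4→5: 3·5^3 + 3·5^2 + 3·5 + 3 = 468; 468−1 = 467
i=3: 467 = 3·5^3 + 3·5^2 + 3·5 + 2 (b=5); 5→6: 3·6^3 + 3·6^2 + 3·6 + 2 = 776; 776−1 = 775
i=4: 775 = 3·6^3 + 3·6^2 + 3·6 + 1 (b=6); 6→7: 3·7^3 + 3·7^2 + 3·7 + 1 = 1198; 1198−1 = 1197

422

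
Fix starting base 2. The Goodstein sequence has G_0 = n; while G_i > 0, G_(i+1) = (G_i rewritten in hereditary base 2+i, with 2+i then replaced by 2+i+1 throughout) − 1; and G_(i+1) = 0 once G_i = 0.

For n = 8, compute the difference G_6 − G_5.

31907376

[0] 8 ≡ 2^(2 + 1) (base 2). Lift 3: 81. −1: 80.
[1] 80 ≡ 2·3^3 + 2·3^2 + 2·3 + 2 (base 3). Lift 4: 554. −1: 553.
[2] 553 ≡ 2·4^4 + 2·4^2 + 2·4 + 1 (base 4). Lift 5: 6311. −1: 6310.
[3] 6310 ≡ 2·5^5 + 2·5^2 + 2·5 (base 5). Lift 6: 93396. −1: 93395.
[4] 93395 ≡ 2·6^6 + 2·6^2 + 6 + 5 (base 6). Lift 7: 1647196. −1: 1647195.
[5] 1647195 ≡ 2·7^7 + 2·7^2 + 7 + 4 (base 7). Lift 8: 33554572. −1: 33554571.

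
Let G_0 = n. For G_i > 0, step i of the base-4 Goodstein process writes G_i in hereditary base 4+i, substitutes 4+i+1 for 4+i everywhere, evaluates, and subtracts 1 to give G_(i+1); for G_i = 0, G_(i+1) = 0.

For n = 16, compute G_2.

27

16 —HB4→ 4^2 —bump→ 5^2 = 25 —(−1)→ 24
24 —HB5→ 4·5 + 4 —bump→ 4·6 + 4 = 28 —(−1)→ 27
27 —HB6→ 4·6 + 3 —bump→ 4·7 + 3 = 31 —(−1)→ 30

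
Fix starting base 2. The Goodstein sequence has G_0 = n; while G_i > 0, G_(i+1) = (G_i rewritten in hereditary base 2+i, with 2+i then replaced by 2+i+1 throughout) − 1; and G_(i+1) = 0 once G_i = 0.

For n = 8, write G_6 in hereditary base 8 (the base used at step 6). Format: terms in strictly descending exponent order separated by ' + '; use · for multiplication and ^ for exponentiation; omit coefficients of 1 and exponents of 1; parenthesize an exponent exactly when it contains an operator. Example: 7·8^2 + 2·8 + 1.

G_0=8  [base 2] 2^(2 + 1)  →[2↦3]→  3^(3 + 1) = 81  −1 ⇒ G_1=80
G_1=80  [base 3] 2·3^3 + 2·3^2 + 2·3 + 2  →[3↦4]→  2·4^4 + 2·4^2 + 2·4 + 2 = 554  −1 ⇒ G_2=553
G_2=553  [base 4] 2·4^4 + 2·4^2 + 2·4 + 1  →[4↦5]→  2·5^5 + 2·5^2 + 2·5 + 1 = 6311  −1 ⇒ G_3=6310
G_3=6310  [base 5] 2·5^5 + 2·5^2 + 2·5  →[5↦6]→  2·6^6 + 2·6^2 + 2·6 = 93396  −1 ⇒ G_4=93395
G_4=93395  [base 6] 2·6^6 + 2·6^2 + 6 + 5  →[6↦7]→  2·7^7 + 2·7^2 + 7 + 5 = 1647196  −1 ⇒ G_5=1647195
G_5=1647195  [base 7] 2·7^7 + 2·7^2 + 7 + 4  →[7↦8]→  2·8^8 + 2·8^2 + 8 + 4 = 33554572  −1 ⇒ G_6=33554571
G_6=33554571  [base 8] 2·8^8 + 2·8^2 + 8 + 3  →[8↦9]→  2·9^9 + 2·9^2 + 9 + 3 = 774841152  −1 ⇒ G_7=774841151

2·8^8 + 2·8^2 + 8 + 3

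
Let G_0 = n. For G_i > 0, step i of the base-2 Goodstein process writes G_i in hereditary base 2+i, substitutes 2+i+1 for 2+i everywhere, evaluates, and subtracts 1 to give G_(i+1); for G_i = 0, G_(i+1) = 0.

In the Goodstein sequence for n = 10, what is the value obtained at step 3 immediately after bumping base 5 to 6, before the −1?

279936

G_0=10  [base 2] 2^(2 + 1) + 2  →[2↦3]→  3^(3 + 1) + 3 = 84  −1 ⇒ G_1=83
G_1=83  [base 3] 3^(3 + 1) + 2  →[3↦4]→  4^(4 + 1) + 2 = 1026  −1 ⇒ G_2=1025
G_2=1025  [base 4] 4^(4 + 1) + 1  →[4↦5]→  5^(5 + 1) + 1 = 15626  −1 ⇒ G_3=15625
G_3=15625  [base 5] 5^(5 + 1)  →[5↦6]→  6^(6 + 1) = 279936  −1 ⇒ G_4=279935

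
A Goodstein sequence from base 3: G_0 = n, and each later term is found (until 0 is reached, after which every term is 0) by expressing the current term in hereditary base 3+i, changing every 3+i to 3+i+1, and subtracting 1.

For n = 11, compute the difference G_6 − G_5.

G_0 = 11. HB_3(11) = 3^2 + 2. Bump = 18. G_1 = 17.
G_1 = 17. HB_4(17) = 4^2 + 1. Bump = 26. G_2 = 25.
G_2 = 25. HB_5(25) = 5^2. Bump = 36. G_3 = 35.
G_3 = 35. HB_6(35) = 5·6 + 5. Bump = 40. G_4 = 39.
G_4 = 39. HB_7(39) = 5·7 + 4. Bump = 44. G_5 = 43.
G_5 = 43. HB_8(43) = 5·8 + 3. Bump = 48. G_6 = 47.

4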